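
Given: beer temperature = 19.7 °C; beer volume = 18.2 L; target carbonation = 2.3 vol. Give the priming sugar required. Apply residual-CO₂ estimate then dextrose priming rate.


residual = 14.695·(0.01821 + 0.09011·e^(−0.04·T));  sugar = (target − residual)·4.0·V
residual = 14.695·(0.01821 + 0.09011·e^(−0.04·19.7)) = 0.8698
sugar = (2.3 − 0.8698)·4.0·18.2

104.1211 g


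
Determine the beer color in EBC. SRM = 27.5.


EBC = SRM · 1.97
EBC = 27.5 · 1.97

54.1750 EBC


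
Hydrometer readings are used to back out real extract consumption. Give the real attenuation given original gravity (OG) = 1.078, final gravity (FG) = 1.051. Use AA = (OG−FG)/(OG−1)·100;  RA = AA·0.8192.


AA = (1.078 − 1.051)/(1.078 − 1)·100 = 34.6154
RA = 34.6154·0.8192

28.3569 %


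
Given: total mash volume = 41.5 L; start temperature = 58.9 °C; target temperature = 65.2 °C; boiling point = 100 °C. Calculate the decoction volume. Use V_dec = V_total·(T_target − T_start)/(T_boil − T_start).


V_dec = 41.5·(65.2 − 58.9)/(100 − 58.9)

6.3613 L


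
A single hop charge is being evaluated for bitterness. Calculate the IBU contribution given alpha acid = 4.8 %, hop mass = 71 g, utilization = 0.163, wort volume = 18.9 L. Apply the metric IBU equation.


IBU = (α/100)·mass·U·1000 / V
IBU = (4.8/100)·71·0.163·1000 / 18.9

29.3917 IBU


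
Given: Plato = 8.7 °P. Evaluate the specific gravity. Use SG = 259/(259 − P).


SG = 259/(259 − 8.7)

1.0348


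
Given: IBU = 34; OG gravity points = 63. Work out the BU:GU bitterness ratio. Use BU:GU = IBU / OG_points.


BU:GU = 34 / 63

0.5397


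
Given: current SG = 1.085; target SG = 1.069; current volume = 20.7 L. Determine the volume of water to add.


V_water = V·((SG_curr − 1)/(SG_target − 1) − 1)
V_water = 20.7·((1.085 − 1)/(1.069 − 1) − 1)

4.8000 L


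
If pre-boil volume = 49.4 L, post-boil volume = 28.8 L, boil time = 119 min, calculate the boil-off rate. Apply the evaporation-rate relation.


rate = (V_pre − V_post) / (t_min/60)
rate = (49.4 − 28.8) / (119/60)

10.3866 L/hr


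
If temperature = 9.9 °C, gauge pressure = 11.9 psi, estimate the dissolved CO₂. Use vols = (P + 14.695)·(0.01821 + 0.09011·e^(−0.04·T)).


vols = (11.9 + 14.695)·(0.01821 + 0.09011·e^(−0.04·9.9))

2.0971 volumes


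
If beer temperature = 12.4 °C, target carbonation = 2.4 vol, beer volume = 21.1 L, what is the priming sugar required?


residual = 14.695·(0.01821 + 0.09011·e^(−0.04·T));  sugar = (target − residual)·4.0·V
residual = 14.695·(0.01821 + 0.09011·e^(−0.04·12.4)) = 1.0740
sugar = (2.4 − 1.0740)·4.0·21.1

111.9176 g


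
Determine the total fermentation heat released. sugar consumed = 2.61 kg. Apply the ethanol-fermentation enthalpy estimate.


Q = m_sugar · 590 kJ/kg
Q = 2.61 · 590

1539.9000 kJ


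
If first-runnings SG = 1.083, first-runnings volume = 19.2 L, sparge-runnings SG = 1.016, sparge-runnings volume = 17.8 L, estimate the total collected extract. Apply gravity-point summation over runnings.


total = Σ (SG_i − 1)·1000·V_i
first = (1.083 − 1)·1000·19.2 = 1593.6000
sparge = (1.016 − 1)·1000·17.8 = 284.8000
total = 1593.6000 + 284.8000

1878.4000 gravity·L


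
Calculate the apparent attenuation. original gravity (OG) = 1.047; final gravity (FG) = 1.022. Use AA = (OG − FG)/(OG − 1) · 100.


AA = (1.047 − 1.022)/(1.047 − 1) · 100

53.1915 %


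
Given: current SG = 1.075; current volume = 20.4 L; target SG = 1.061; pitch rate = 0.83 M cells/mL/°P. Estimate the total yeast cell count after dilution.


V_w = V·((SG_c−1)/(SG_t−1)−1);  °P = 259 − 259/SG_t;  cells = rate·(V+V_w)·°P
V_w = 20.4·((1.075−1)/(1.061−1)−1) = 4.6820
V_final = 20.4 + 4.6820 = 25.0820
°P = 259 − 259/1.061 = 14.8907
cells = 0.83·25.0820·14.8907

309.9944 billion cells


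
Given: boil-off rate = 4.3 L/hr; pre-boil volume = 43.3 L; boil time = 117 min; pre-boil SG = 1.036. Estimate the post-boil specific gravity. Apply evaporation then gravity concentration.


V_post = V_pre − rate·(t/60);  SG_post = 1 + (SG_pre−1)·V_pre/V_post
V_post = 43.3 − 4.3·(117/60) = 34.9150
SG_post = 1 + (1.036 − 1)·43.3/34.9150

1.0446


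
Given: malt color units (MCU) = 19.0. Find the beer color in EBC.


SRM = 1.4922·MCU^0.6859;  EBC = SRM·1.97
SRM = 1.4922·19.0^0.6859 = 11.2441
EBC = 11.2441·1.97

22.1508 EBC


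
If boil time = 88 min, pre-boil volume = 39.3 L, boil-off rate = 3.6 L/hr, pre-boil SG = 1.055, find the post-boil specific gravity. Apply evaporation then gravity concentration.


V_post = V_pre − rate·(t/60);  SG_post = 1 + (SG_pre−1)·V_pre/V_post
V_post = 39.3 − 3.6·(88/60) = 34.0200
SG_post = 1 + (1.055 − 1)·39.3/34.0200

1.0635


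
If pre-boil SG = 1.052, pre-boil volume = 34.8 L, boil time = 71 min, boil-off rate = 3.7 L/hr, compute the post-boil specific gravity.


V_post = V_pre − rate·(t/60);  SG_post = 1 + (SG_pre−1)·V_pre/V_post
V_post = 34.8 − 3.7·(71/60) = 30.4217
SG_post = 1 + (1.052 − 1)·34.8/30.4217

1.0595


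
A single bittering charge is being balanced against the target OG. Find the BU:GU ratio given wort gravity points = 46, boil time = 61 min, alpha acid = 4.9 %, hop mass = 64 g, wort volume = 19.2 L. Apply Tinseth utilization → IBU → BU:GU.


U = 1.65·0.000125^(GP/1000)·(1−e^(−0.04t))/4.15;  IBU = (α/100)·m·U·1000/V;  BU:GU = IBU/GP
U = 1.65·0.000125^(46/1000)·(1−e^(−0.04·61))/4.15 = 0.2400
IBU = (4.9/100)·64·0.2400·1000/19.2 = 39.2069
BU:GU = 39.2069/46

0.8523


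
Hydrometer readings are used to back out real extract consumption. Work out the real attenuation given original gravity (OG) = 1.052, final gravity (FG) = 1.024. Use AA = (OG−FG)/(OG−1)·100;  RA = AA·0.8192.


AA = (1.052 − 1.024)/(1.052 − 1)·100 = 53.8462
RA = 53.8462·0.8192

44.1108 %


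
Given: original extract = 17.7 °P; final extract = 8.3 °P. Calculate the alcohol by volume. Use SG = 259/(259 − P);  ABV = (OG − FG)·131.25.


OG = 259/(259 − 17.7) = 1.0734
FG = 259/(259 − 8.3) = 1.0331
ABV = (1.0734 − 1.0331)·131.25

5.2822 % ABV


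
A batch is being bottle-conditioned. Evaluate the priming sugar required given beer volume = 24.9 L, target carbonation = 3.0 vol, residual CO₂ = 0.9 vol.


sugar = (target − residual)·4.0·V
sugar = (3.0 − 0.9)·4.0·24.9

209.1600 g


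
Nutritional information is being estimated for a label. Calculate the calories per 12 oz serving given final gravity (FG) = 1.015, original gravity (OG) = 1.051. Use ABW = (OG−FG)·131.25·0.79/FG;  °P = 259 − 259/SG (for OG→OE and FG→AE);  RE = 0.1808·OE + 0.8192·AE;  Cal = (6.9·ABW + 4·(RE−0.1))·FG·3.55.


ABW = (1.051 − 1.015)·131.25·0.79/1.015 = 3.6776
OE = 259 − 259/1.051 = 12.5680 °P
AE = 259 − 259/1.015 = 3.8276 °P
RE = 0.1808·12.5680 + 0.8192·3.8276 = 5.4079 °P
Cal = (6.9·3.6776 + 4·(5.4079−0.1))·1.015·3.55

167.9359 kcal


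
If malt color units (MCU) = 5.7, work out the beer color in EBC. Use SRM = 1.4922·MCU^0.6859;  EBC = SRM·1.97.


SRM = 1.4922·5.7^0.6859 = 4.9236
EBC = 4.9236·1.97

9.6995 EBC


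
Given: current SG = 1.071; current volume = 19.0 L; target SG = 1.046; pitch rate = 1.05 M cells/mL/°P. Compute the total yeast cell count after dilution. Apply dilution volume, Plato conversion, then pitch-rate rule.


V_w = V·((SG_c−1)/(SG_t−1)−1);  °P = 259 − 259/SG_t;  cells = rate·(V+V_w)·°P
V_w = 19.0·((1.071−1)/(1.046−1)−1) = 10.3261
V_final = 19.0 + 10.3261 = 29.3261
°P = 259 − 259/1.046 = 11.3901
cells = 1.05·29.3261·11.3901

350.7271 billion cells


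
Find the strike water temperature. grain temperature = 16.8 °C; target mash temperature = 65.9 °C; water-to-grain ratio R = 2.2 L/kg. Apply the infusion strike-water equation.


T_strike = (0.41/R)·(T_mash − T_grain) + T_mash
T_strike = (0.41/2.2)·(65.9 − 16.8) + 65.9

75.0505 °C


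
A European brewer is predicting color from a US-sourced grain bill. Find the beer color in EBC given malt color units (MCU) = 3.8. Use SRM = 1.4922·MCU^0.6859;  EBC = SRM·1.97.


SRM = 1.4922·3.8^0.6859 = 3.7282
EBC = 3.7282·1.97

7.3446 EBC


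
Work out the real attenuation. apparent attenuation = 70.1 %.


RA = AA · 0.8192
RA = 70.1 · 0.8192

57.4259 %


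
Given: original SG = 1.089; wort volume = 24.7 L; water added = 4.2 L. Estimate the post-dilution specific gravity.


SG_new = 1 + (SG_old − 1)·V_old/(V_old + V_water)
pts = (1.089 − 1)·1000·24.7/(24.7 + 4.2) = 76.0657
SG_new = 1 + 76.0657/1000

1.0761


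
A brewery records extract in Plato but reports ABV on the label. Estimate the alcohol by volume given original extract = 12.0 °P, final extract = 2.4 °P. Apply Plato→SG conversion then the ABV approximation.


SG = 259/(259 − P);  ABV = (OG − FG)·131.25
OG = 259/(259 − 12.0) = 1.0486
FG = 259/(259 − 2.4) = 1.0094
ABV = (1.0486 − 1.0094)·131.25

5.1489 % ABV


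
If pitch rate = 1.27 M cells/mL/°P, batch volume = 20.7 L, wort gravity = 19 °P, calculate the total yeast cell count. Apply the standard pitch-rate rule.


cells (billions) = rate · V_L · °P
cells = 1.27 · 20.7 · 19

499.4910 billion cells


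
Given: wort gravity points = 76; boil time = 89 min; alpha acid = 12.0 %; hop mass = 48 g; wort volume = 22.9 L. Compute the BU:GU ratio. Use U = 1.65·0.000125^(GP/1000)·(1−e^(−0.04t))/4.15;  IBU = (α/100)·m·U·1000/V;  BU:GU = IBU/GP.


U = 1.65·0.000125^(76/1000)·(1−e^(−0.04·89))/4.15 = 0.1951
IBU = (12.0/100)·48·0.1951·1000/22.9 = 49.0748
BU:GU = 49.0748/76

0.6457


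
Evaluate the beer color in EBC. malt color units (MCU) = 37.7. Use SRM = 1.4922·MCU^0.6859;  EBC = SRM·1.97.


SRM = 1.4922·37.7^0.6859 = 17.9903
EBC = 17.9903·1.97

35.4410 EBC


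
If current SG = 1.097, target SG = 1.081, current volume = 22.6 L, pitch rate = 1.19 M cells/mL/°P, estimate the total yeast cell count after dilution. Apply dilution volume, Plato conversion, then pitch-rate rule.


V_w = V·((SG_c−1)/(SG_t−1)−1);  °P = 259 − 259/SG_t;  cells = rate·(V+V_w)·°P
V_w = 22.6·((1.097−1)/(1.081−1)−1) = 4.4642
V_final = 22.6 + 4.4642 = 27.0642
°P = 259 − 259/1.081 = 19.4070
cells = 1.19·27.0642·19.4070

625.0305 billion cells


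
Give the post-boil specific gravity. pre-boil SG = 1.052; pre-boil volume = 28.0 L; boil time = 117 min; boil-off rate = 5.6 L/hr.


V_post = V_pre − rate·(t/60);  SG_post = 1 + (SG_pre−1)·V_pre/V_post
V_post = 28.0 − 5.6·(117/60) = 17.0800
SG_post = 1 + (1.052 − 1)·28.0/17.0800

1.0852


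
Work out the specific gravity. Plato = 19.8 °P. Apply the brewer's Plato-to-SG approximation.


SG = 259/(259 − P)
SG = 259/(259 − 19.8)

1.0828


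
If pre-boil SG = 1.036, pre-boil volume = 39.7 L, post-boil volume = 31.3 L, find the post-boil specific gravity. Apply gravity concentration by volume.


SG_post = 1 + (SG_pre − 1)·V_pre/V_post
pts_pre = (1.036 − 1)·1000 = 36.0000
pts_post = 36.0000·39.7/31.3 = 45.6613
SG_post = 1 + 45.6613/1000

1.0457


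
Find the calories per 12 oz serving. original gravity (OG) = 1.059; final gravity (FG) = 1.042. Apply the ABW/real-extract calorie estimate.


ABW = (OG−FG)·131.25·0.79/FG;  °P = 259 − 259/SG (for OG→OE and FG→AE);  RE = 0.1808·OE + 0.8192·AE;  Cal = (6.9·ABW + 4·(RE−0.1))·FG·3.55
ABW = (1.059 − 1.042)·131.25·0.79/1.042 = 1.6916
OE = 259 − 259/1.059 = 14.4297 °P
AE = 259 − 259/1.042 = 10.4395 °P
RE = 0.1808·14.4297 + 0.8192·10.4395 = 11.1610 °P
Cal = (6.9·1.6916 + 4·(11.1610−0.1))·1.042·3.55

206.8393 kcal


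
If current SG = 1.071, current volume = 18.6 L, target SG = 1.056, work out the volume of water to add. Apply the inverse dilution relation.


V_water = V·((SG_curr − 1)/(SG_target − 1) − 1)
V_water = 18.6·((1.071 − 1)/(1.056 − 1) − 1)

4.9821 L


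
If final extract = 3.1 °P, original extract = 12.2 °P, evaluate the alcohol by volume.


SG = 259/(259 − P);  ABV = (OG − FG)·131.25
OG = 259/(259 − 12.2) = 1.0494
FG = 259/(259 − 3.1) = 1.0121
ABV = (1.0494 − 1.0121)·131.25

4.8981 % ABV


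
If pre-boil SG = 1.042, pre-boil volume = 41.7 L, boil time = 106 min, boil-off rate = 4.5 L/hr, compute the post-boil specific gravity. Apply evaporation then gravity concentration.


V_post = V_pre − rate·(t/60);  SG_post = 1 + (SG_pre−1)·V_pre/V_post
V_post = 41.7 − 4.5·(106/60) = 33.7500
SG_post = 1 + (1.042 − 1)·41.7/33.7500

1.0519


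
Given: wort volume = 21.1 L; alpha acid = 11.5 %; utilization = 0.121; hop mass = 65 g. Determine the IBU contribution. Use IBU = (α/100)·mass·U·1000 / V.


IBU = (11.5/100)·65·0.121·1000 / 21.1

42.8661 IBU


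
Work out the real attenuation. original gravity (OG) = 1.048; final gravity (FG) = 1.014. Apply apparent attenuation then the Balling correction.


AA = (OG−FG)/(OG−1)·100;  RA = AA·0.8192
AA = (1.048 − 1.014)/(1.048 − 1)·100 = 70.8333
RA = 70.8333·0.8192

58.0267 %


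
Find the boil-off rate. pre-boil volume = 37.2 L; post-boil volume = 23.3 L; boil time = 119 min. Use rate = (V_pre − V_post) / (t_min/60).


rate = (37.2 − 23.3) / (119/60)

7.0084 L/hr


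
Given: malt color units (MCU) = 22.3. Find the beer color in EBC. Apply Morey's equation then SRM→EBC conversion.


SRM = 1.4922·MCU^0.6859;  EBC = SRM·1.97
SRM = 1.4922·22.3^0.6859 = 12.5496
EBC = 12.5496·1.97

24.7227 EBC


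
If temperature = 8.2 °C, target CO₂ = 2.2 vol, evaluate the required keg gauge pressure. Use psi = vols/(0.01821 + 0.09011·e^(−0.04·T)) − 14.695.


psi = 2.2/(0.01821 + 0.09011·e^(−0.04·8.2)) − 14.695

11.7721 psi


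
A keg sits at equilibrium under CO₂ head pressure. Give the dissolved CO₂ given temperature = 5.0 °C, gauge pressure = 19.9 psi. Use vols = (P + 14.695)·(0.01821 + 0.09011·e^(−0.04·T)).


vols = (19.9 + 14.695)·(0.01821 + 0.09011·e^(−0.04·5.0))

3.1822 volumes


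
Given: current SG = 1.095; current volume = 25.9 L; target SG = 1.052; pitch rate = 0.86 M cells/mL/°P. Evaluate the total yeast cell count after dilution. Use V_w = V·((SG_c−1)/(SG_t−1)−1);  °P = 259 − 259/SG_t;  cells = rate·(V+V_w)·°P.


V_w = 25.9·((1.095−1)/(1.052−1)−1) = 21.4173
V_final = 25.9 + 21.4173 = 47.3173
°P = 259 − 259/1.052 = 12.8023
cells = 0.86·47.3173·12.8023

520.9618 billion cells


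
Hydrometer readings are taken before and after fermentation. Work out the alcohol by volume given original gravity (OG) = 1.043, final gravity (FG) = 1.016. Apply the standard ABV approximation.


ABV = (OG − FG) · 131.25
ABV = (1.043 − 1.016) · 131.25

3.5437 % ABV


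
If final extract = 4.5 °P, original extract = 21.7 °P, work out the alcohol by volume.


SG = 259/(259 − P);  ABV = (OG − FG)·131.25
OG = 259/(259 − 21.7) = 1.0914
FG = 259/(259 − 4.5) = 1.0177
ABV = (1.0914 − 1.0177)·131.25

9.6815 % ABV


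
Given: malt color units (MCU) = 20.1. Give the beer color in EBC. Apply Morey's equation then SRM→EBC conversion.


SRM = 1.4922·MCU^0.6859;  EBC = SRM·1.97
SRM = 1.4922·20.1^0.6859 = 11.6866
EBC = 11.6866·1.97

23.0227 EBC


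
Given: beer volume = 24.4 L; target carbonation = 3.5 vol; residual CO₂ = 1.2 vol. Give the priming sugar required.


sugar = (target − residual)·4.0·V
sugar = (3.5 − 1.2)·4.0·24.4

224.4800 g


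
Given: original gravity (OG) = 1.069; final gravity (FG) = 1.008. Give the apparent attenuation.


AA = (OG − FG)/(OG − 1) · 100
AA = (1.069 − 1.008)/(1.069 − 1) · 100

88.4058 %


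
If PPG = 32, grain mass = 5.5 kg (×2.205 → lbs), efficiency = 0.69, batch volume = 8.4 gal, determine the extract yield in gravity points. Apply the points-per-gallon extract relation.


points = lbs × PPG × eff / vol
lbs = 5.5 × 2.205 = 12.1275
points = 12.1275 × 32 × 0.69 / 8.4

31.8780 points


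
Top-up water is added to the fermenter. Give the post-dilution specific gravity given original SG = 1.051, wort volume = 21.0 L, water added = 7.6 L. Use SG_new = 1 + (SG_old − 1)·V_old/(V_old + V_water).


pts = (1.051 − 1)·1000·21.0/(21.0 + 7.6) = 37.4476
SG_new = 1 + 37.4476/1000

1.0374


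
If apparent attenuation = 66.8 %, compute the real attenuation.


RA = AA · 0.8192
RA = 66.8 · 0.8192

54.7226 %


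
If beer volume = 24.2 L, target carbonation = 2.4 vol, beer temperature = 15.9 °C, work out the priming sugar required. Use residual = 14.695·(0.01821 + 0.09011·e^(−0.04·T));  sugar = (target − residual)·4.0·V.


residual = 14.695·(0.01821 + 0.09011·e^(−0.04·15.9)) = 0.9686
sugar = (2.4 − 0.9686)·4.0·24.2

138.5578 g


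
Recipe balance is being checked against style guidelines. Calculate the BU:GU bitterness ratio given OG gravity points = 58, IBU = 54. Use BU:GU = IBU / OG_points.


BU:GU = 54 / 58

0.9310


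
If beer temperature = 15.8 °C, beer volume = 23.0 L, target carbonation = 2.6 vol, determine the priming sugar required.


residual = 14.695·(0.01821 + 0.09011·e^(−0.04·T));  sugar = (target − residual)·4.0·V
residual = 14.695·(0.01821 + 0.09011·e^(−0.04·15.8)) = 0.9714
sugar = (2.6 − 0.9714)·4.0·23.0

149.8287 g


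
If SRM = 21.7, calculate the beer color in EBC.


EBC = SRM · 1.97
EBC = 21.7 · 1.97

42.7490 EBC


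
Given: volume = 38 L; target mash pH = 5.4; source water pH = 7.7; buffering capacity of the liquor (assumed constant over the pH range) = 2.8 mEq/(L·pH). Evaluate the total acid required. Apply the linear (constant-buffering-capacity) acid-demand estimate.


acid = buffering capacity · (pH_source − pH_target) · V
acid = 2.8 · (7.7 − 5.4) · 38

244.7200 mEq


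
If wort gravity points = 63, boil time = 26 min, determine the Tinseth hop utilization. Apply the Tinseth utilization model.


U = 1.65·0.000125^(GP/1000) · (1 − e^(−0.04·t))/4.15
bigness = 1.65·0.000125^(63/1000) = 0.9367
boil_factor = (1 − e^(−0.04·26))/4.15 = 0.1558
U = 0.9367 · 0.1558

0.1459


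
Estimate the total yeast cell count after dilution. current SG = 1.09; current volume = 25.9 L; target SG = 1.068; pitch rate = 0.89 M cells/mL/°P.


V_w = V·((SG_c−1)/(SG_t−1)−1);  °P = 259 − 259/SG_t;  cells = rate·(V+V_w)·°P
V_w = 25.9·((1.09−1)/(1.068−1)−1) = 8.3794
V_final = 25.9 + 8.3794 = 34.2794
°P = 259 − 259/1.068 = 16.4906
cells = 0.89·34.2794·16.4906

503.1075 billion cells


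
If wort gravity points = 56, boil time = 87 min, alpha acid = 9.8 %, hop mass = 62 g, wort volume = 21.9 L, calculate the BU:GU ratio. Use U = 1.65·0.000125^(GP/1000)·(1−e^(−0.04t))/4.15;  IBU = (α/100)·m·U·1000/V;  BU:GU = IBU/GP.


U = 1.65·0.000125^(56/1000)·(1−e^(−0.04·87))/4.15 = 0.2330
IBU = (9.8/100)·62·0.2330·1000/21.9 = 64.6318
BU:GU = 64.6318/56

1.1541


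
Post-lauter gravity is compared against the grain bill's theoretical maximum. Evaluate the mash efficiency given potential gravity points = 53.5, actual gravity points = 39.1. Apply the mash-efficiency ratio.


efficiency = actual / potential × 100
efficiency = 39.1 / 53.5 × 100

73.0841 %


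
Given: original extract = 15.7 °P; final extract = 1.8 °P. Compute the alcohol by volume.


SG = 259/(259 − P);  ABV = (OG − FG)·131.25
OG = 259/(259 − 15.7) = 1.0645
FG = 259/(259 − 1.8) = 1.0070
ABV = (1.0645 − 1.0070)·131.25

7.5509 % ABV


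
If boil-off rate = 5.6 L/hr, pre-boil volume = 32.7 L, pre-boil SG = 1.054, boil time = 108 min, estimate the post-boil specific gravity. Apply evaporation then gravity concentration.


V_post = V_pre − rate·(t/60);  SG_post = 1 + (SG_pre−1)·V_pre/V_post
V_post = 32.7 − 5.6·(108/60) = 22.6200
SG_post = 1 + (1.054 − 1)·32.7/22.6200

1.0781


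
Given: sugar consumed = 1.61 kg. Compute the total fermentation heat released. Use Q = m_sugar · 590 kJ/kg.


Q = 1.61 · 590

949.9000 kJ


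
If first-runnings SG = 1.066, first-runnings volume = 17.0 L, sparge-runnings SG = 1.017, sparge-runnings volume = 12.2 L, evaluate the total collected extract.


total = Σ (SG_i − 1)·1000·V_i
first = (1.066 − 1)·1000·17.0 = 1122.0000
sparge = (1.017 − 1)·1000·12.2 = 207.4000
total = 1122.0000 + 207.4000

1329.4000 gravity·L


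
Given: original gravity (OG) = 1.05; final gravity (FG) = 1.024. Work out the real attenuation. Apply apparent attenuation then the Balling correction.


AA = (OG−FG)/(OG−1)·100;  RA = AA·0.8192
AA = (1.05 − 1.024)/(1.05 − 1)·100 = 52.0000
RA = 52.0000·0.8192

42.5984 %


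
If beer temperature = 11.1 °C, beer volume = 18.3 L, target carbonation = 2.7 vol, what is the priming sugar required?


residual = 14.695·(0.01821 + 0.09011·e^(−0.04·T));  sugar = (target − residual)·4.0·V
residual = 14.695·(0.01821 + 0.09011·e^(−0.04·11.1)) = 1.1170
sugar = (2.7 − 1.1170)·4.0·18.3

115.8754 g


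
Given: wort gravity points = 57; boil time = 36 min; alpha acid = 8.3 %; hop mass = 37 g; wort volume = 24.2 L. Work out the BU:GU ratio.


U = 1.65·0.000125^(GP/1000)·(1−e^(−0.04t))/4.15;  IBU = (α/100)·m·U·1000/V;  BU:GU = IBU/GP
U = 1.65·0.000125^(57/1000)·(1−e^(−0.04·36))/4.15 = 0.1818
IBU = (8.3/100)·37·0.1818·1000/24.2 = 23.0669
BU:GU = 23.0669/57

0.4047


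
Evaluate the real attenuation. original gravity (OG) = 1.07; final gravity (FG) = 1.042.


AA = (OG−FG)/(OG−1)·100;  RA = AA·0.8192
AA = (1.07 − 1.042)/(1.07 − 1)·100 = 40.0000
RA = 40.0000·0.8192

32.7680 %


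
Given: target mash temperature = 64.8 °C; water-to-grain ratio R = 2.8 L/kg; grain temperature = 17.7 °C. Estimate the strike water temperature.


T_strike = (0.41/R)·(T_mash − T_grain) + T_mash
T_strike = (0.41/2.8)·(64.8 − 17.7) + 64.8

71.6968 °C


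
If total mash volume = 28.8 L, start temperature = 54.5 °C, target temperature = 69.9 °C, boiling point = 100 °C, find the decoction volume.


V_dec = V_total·(T_target − T_start)/(T_boil − T_start)
V_dec = 28.8·(69.9 − 54.5)/(100 − 54.5)

9.7477 L


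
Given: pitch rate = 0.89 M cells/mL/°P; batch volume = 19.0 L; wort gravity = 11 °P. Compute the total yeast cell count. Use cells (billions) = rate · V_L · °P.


cells = 0.89 · 19.0 · 11

186.0100 billion cells


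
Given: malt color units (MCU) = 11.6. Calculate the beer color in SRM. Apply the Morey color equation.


SRM = 1.4922 · MCU^0.6859
SRM = 1.4922 · 11.6^0.6859

8.0157 SRM


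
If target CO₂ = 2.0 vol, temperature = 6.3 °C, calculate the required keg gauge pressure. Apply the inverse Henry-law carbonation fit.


psi = vols/(0.01821 + 0.09011·e^(−0.04·T)) − 14.695
psi = 2.0/(0.01821 + 0.09011·e^(−0.04·6.3)) − 14.695

7.9685 psi


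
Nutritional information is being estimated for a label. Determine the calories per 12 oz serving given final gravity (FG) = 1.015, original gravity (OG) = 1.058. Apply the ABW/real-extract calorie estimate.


ABW = (OG−FG)·131.25·0.79/FG;  °P = 259 − 259/SG (for OG→OE and FG→AE);  RE = 0.1808·OE + 0.8192·AE;  Cal = (6.9·ABW + 4·(RE−0.1))·FG·3.55
ABW = (1.058 − 1.015)·131.25·0.79/1.015 = 4.3927
OE = 259 − 259/1.058 = 14.1985 °P
AE = 259 − 259/1.015 = 3.8276 °P
RE = 0.1808·14.1985 + 0.8192·3.8276 = 5.7026 °P
Cal = (6.9·4.3927 + 4·(5.7026−0.1))·1.015·3.55

189.9634 kcal


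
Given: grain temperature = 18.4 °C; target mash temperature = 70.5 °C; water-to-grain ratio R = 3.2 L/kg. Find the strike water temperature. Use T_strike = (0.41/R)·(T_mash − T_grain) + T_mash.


T_strike = (0.41/3.2)·(70.5 − 18.4) + 70.5

77.1753 °C


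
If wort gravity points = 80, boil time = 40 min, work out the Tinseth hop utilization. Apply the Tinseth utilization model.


U = 1.65·0.000125^(GP/1000) · (1 − e^(−0.04·t))/4.15
bigness = 1.65·0.000125^(80/1000) = 0.8040
boil_factor = (1 − e^(−0.04·40))/4.15 = 0.1923
U = 0.8040 · 0.1923

0.1546


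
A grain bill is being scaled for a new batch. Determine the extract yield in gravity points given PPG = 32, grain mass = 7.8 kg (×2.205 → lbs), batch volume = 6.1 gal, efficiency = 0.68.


points = lbs × PPG × eff / vol
lbs = 7.8 × 2.205 = 17.1990
points = 17.1990 × 32 × 0.68 / 6.1

61.3525 points


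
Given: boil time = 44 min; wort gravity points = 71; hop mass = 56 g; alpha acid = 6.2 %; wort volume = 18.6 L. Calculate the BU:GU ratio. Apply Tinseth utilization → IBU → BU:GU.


U = 1.65·0.000125^(GP/1000)·(1−e^(−0.04t))/4.15;  IBU = (α/100)·m·U·1000/V;  BU:GU = IBU/GP
U = 1.65·0.000125^(71/1000)·(1−e^(−0.04·44))/4.15 = 0.1739
IBU = (6.2/100)·56·0.1739·1000/18.6 = 32.4631
BU:GU = 32.4631/71

0.4572


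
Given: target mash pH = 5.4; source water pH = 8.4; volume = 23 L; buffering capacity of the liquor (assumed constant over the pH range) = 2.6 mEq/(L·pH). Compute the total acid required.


acid = buffering capacity · (pH_source − pH_target) · V
acid = 2.6 · (8.4 − 5.4) · 23

179.4000 mEq


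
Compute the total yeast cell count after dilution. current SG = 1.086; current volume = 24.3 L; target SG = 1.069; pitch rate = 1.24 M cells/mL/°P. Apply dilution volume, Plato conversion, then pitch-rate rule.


V_w = V·((SG_c−1)/(SG_t−1)−1);  °P = 259 − 259/SG_t;  cells = rate·(V+V_w)·°P
V_w = 24.3·((1.086−1)/(1.069−1)−1) = 5.9870
V_final = 24.3 + 5.9870 = 30.2870
°P = 259 − 259/1.069 = 16.7175
cells = 1.24·30.2870·16.7175

627.8393 billion cells


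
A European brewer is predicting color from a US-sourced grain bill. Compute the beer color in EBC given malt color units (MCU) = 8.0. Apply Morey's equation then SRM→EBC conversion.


SRM = 1.4922·MCU^0.6859;  EBC = SRM·1.97
SRM = 1.4922·8.0^0.6859 = 6.2124
EBC = 6.2124·1.97

12.2383 EBC


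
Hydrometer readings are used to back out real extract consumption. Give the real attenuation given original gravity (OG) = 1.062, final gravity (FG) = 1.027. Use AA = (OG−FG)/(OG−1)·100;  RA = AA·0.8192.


AA = (1.062 − 1.027)/(1.062 − 1)·100 = 56.4516
RA = 56.4516·0.8192

46.2452 %


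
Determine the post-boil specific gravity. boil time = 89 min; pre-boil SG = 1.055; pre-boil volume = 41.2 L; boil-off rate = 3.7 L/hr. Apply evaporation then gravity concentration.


V_post = V_pre − rate·(t/60);  SG_post = 1 + (SG_pre−1)·V_pre/V_post
V_post = 41.2 − 3.7·(89/60) = 35.7117
SG_post = 1 + (1.055 − 1)·41.2/35.7117

1.0635


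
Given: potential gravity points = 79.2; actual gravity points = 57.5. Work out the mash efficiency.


efficiency = actual / potential × 100
efficiency = 57.5 / 79.2 × 100

72.6010 %


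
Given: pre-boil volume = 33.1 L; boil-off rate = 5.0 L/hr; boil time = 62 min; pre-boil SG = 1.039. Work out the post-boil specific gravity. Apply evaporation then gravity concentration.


V_post = V_pre − rate·(t/60);  SG_post = 1 + (SG_pre−1)·V_pre/V_post
V_post = 33.1 − 5.0·(62/60) = 27.9333
SG_post = 1 + (1.039 − 1)·33.1/27.9333

1.0462


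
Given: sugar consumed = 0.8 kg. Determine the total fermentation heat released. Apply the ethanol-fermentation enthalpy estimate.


Q = m_sugar · 590 kJ/kg
Q = 0.8 · 590

472.0000 kJ


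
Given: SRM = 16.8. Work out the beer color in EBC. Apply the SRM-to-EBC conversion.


EBC = SRM · 1.97
EBC = 16.8 · 1.97

33.0960 EBC


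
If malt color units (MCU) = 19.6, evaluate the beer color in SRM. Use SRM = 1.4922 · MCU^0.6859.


SRM = 1.4922 · 19.6^0.6859

11.4864 SRM


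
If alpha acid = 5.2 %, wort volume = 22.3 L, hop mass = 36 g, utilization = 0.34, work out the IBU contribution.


IBU = (α/100)·mass·U·1000 / V
IBU = (5.2/100)·36·0.34·1000 / 22.3

28.5417 IBU


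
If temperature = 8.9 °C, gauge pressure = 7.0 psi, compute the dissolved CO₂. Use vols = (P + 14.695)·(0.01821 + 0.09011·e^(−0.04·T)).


vols = (7.0 + 14.695)·(0.01821 + 0.09011·e^(−0.04·8.9))

1.7644 volumes


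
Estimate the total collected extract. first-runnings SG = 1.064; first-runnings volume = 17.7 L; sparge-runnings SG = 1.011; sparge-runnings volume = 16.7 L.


total = Σ (SG_i − 1)·1000·V_i
first = (1.064 − 1)·1000·17.7 = 1132.8000
sparge = (1.011 − 1)·1000·16.7 = 183.7000
total = 1132.8000 + 183.7000

1316.5000 gravity·L


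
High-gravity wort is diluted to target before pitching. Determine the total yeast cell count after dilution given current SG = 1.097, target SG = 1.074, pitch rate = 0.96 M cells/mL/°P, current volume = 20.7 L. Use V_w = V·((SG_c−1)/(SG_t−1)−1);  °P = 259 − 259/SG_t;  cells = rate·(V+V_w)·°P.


V_w = 20.7·((1.097−1)/(1.074−1)−1) = 6.4338
V_final = 20.7 + 6.4338 = 27.1338
°P = 259 − 259/1.074 = 17.8454
cells = 0.96·27.1338·17.8454

464.8457 billion cells


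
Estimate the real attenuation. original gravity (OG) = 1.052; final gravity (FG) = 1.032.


AA = (OG−FG)/(OG−1)·100;  RA = AA·0.8192
AA = (1.052 − 1.032)/(1.052 − 1)·100 = 38.4615
RA = 38.4615·0.8192

31.5077 %


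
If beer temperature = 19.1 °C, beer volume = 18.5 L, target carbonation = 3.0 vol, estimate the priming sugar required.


residual = 14.695·(0.01821 + 0.09011·e^(−0.04·T));  sugar = (target − residual)·4.0·V
residual = 14.695·(0.01821 + 0.09011·e^(−0.04·19.1)) = 0.8844
sugar = (3.0 − 0.8844)·4.0·18.5

156.5550 g


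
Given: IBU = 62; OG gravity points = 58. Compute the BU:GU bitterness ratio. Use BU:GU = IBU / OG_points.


BU:GU = 62 / 58

1.0690


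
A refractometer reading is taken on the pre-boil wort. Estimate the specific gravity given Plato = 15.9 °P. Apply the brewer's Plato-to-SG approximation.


SG = 259/(259 − P)
SG = 259/(259 − 15.9)

1.0654


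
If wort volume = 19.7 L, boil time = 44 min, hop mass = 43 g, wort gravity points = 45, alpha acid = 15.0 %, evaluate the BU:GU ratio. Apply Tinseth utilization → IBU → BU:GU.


U = 1.65·0.000125^(GP/1000)·(1−e^(−0.04t))/4.15;  IBU = (α/100)·m·U·1000/V;  BU:GU = IBU/GP
U = 1.65·0.000125^(45/1000)·(1−e^(−0.04·44))/4.15 = 0.2197
IBU = (15.0/100)·43·0.2197·1000/19.7 = 71.9279
BU:GU = 71.9279/45

1.5984


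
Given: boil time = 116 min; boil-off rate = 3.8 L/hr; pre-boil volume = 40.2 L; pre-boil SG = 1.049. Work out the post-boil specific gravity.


V_post = V_pre − rate·(t/60);  SG_post = 1 + (SG_pre−1)·V_pre/V_post
V_post = 40.2 − 3.8·(116/60) = 32.8533
SG_post = 1 + (1.049 − 1)·40.2/32.8533

1.0600


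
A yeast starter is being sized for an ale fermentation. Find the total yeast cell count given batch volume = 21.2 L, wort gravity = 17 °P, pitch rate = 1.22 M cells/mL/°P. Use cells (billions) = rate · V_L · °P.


cells = 1.22 · 21.2 · 17

439.6880 billion cells


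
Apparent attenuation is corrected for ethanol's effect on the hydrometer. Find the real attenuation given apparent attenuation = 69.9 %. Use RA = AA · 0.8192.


RA = 69.9 · 0.8192

57.2621 %


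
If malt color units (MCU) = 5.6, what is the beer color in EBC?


SRM = 1.4922·MCU^0.6859;  EBC = SRM·1.97
SRM = 1.4922·5.6^0.6859 = 4.8642
EBC = 4.8642·1.97

9.5824 EBC


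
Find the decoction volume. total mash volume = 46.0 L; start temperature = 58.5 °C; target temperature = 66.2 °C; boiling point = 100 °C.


V_dec = V_total·(T_target − T_start)/(T_boil − T_start)
V_dec = 46.0·(66.2 − 58.5)/(100 − 58.5)

8.5349 L


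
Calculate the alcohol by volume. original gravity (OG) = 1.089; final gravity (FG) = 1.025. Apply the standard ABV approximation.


ABV = (OG − FG) · 131.25
ABV = (1.089 − 1.025) · 131.25

8.4000 % ABV


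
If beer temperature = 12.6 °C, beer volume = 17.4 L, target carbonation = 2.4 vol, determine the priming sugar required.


residual = 14.695·(0.01821 + 0.09011·e^(−0.04·T));  sugar = (target − residual)·4.0·V
residual = 14.695·(0.01821 + 0.09011·e^(−0.04·12.6)) = 1.0675
sugar = (2.4 − 1.0675)·4.0·17.4

92.7394 g


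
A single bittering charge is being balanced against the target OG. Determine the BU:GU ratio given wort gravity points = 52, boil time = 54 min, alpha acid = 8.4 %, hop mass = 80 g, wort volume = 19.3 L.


U = 1.65·0.000125^(GP/1000)·(1−e^(−0.04t))/4.15;  IBU = (α/100)·m·U·1000/V;  BU:GU = IBU/GP
U = 1.65·0.000125^(52/1000)·(1−e^(−0.04·54))/4.15 = 0.2204
IBU = (8.4/100)·80·0.2204·1000/19.3 = 76.7487
BU:GU = 76.7487/52

1.4759


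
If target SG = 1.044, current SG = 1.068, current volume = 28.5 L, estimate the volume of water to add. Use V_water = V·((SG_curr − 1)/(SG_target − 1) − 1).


V_water = 28.5·((1.068 − 1)/(1.044 − 1) − 1)

15.5455 L


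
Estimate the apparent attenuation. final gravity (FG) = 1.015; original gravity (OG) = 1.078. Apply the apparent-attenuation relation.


AA = (OG − FG)/(OG − 1) · 100
AA = (1.078 − 1.015)/(1.078 − 1) · 100

80.7692 %


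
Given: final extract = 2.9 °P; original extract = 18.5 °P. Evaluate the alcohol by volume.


SG = 259/(259 − P);  ABV = (OG − FG)·131.25
OG = 259/(259 − 18.5) = 1.0769
FG = 259/(259 − 2.9) = 1.0113
ABV = (1.0769 − 1.0113)·131.25

8.6099 % ABV


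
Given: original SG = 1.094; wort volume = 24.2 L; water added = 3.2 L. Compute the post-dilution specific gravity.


SG_new = 1 + (SG_old − 1)·V_old/(V_old + V_water)
pts = (1.094 − 1)·1000·24.2/(24.2 + 3.2) = 83.0219
SG_new = 1 + 83.0219/1000

1.0830


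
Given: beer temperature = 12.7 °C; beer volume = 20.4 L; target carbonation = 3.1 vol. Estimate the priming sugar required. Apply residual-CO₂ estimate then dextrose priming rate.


residual = 14.695·(0.01821 + 0.09011·e^(−0.04·T));  sugar = (target − residual)·4.0·V
residual = 14.695·(0.01821 + 0.09011·e^(−0.04·12.7)) = 1.0643
sugar = (3.1 − 1.0643)·4.0·20.4

166.1095 g


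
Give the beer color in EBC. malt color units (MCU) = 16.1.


SRM = 1.4922·MCU^0.6859;  EBC = SRM·1.97
SRM = 1.4922·16.1^0.6859 = 10.0367
EBC = 10.0367·1.97

19.7722 EBC


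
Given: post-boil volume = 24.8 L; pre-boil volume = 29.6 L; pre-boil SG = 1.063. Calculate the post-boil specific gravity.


SG_post = 1 + (SG_pre − 1)·V_pre/V_post
pts_pre = (1.063 − 1)·1000 = 63.0000
pts_post = 63.0000·29.6/24.8 = 75.1935
SG_post = 1 + 75.1935/1000

1.0752


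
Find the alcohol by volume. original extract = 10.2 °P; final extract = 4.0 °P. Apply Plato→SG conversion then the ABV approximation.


SG = 259/(259 − P);  ABV = (OG − FG)·131.25
OG = 259/(259 − 10.2) = 1.0410
FG = 259/(259 − 4.0) = 1.0157
ABV = (1.0410 − 1.0157)·131.25

3.3220 % ABV


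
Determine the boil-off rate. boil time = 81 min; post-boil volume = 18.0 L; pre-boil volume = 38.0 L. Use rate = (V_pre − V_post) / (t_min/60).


rate = (38.0 − 18.0) / (81/60)

14.8148 L/hr


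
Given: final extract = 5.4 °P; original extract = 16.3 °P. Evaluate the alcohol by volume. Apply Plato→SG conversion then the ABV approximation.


SG = 259/(259 − P);  ABV = (OG − FG)·131.25
OG = 259/(259 − 16.3) = 1.0672
FG = 259/(259 − 5.4) = 1.0213
ABV = (1.0672 − 1.0213)·131.25

6.0201 % ABV


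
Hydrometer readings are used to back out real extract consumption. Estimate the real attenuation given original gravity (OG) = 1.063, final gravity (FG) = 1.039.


AA = (OG−FG)/(OG−1)·100;  RA = AA·0.8192
AA = (1.063 − 1.039)/(1.063 − 1)·100 = 38.0952
RA = 38.0952·0.8192

31.2076 %


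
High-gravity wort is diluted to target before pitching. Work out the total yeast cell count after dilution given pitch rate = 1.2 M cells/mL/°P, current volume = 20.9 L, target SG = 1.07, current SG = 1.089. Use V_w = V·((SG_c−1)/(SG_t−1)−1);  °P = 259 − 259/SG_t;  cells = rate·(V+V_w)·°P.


V_w = 20.9·((1.089−1)/(1.07−1)−1) = 5.6729
V_final = 20.9 + 5.6729 = 26.5729
°P = 259 − 259/1.07 = 16.9439
cells = 1.2·26.5729·16.9439

540.2982 billion cells


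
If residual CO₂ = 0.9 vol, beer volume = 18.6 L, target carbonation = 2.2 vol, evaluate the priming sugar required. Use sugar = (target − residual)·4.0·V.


sugar = (2.2 − 0.9)·4.0·18.6

96.7200 g


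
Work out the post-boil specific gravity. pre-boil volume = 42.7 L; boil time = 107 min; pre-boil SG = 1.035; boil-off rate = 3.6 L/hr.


V_post = V_pre − rate·(t/60);  SG_post = 1 + (SG_pre−1)·V_pre/V_post
V_post = 42.7 − 3.6·(107/60) = 36.2800
SG_post = 1 + (1.035 − 1)·42.7/36.2800

1.0412


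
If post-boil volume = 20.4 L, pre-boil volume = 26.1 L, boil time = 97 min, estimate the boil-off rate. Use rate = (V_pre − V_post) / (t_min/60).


rate = (26.1 − 20.4) / (97/60)

3.5258 L/hr


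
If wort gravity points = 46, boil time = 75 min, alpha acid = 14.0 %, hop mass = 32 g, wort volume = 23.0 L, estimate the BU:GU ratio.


U = 1.65·0.000125^(GP/1000)·(1−e^(−0.04t))/4.15;  IBU = (α/100)·m·U·1000/V;  BU:GU = IBU/GP
U = 1.65·0.000125^(46/1000)·(1−e^(−0.04·75))/4.15 = 0.2499
IBU = (14.0/100)·32·0.2499·1000/23.0 = 48.6704
BU:GU = 48.6704/46

1.0581


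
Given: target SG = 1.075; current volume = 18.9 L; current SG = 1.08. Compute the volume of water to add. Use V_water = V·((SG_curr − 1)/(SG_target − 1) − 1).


V_water = 18.9·((1.08 − 1)/(1.075 − 1) − 1)

1.2600 L


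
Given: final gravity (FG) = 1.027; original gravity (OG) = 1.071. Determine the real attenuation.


AA = (OG−FG)/(OG−1)·100;  RA = AA·0.8192
AA = (1.071 − 1.027)/(1.071 − 1)·100 = 61.9718
RA = 61.9718·0.8192

50.7673 %


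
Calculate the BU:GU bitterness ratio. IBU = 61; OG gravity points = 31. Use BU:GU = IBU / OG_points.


BU:GU = 61 / 31

1.9677


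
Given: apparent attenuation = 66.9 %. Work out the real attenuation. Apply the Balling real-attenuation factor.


RA = AA · 0.8192
RA = 66.9 · 0.8192

54.8045 %


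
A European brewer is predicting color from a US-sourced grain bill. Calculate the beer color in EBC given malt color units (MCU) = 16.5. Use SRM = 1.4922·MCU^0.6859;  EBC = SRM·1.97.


SRM = 1.4922·16.5^0.6859 = 10.2070
EBC = 10.2070·1.97

20.1078 EBC


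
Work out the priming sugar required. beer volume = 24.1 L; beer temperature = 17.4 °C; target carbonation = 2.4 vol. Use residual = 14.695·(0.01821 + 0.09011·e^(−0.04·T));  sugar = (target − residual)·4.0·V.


residual = 14.695·(0.01821 + 0.09011·e^(−0.04·17.4)) = 0.9278
sugar = (2.4 − 0.9278)·4.0·24.1

141.9207 g


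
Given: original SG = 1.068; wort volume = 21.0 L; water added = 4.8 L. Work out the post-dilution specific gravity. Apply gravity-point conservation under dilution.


SG_new = 1 + (SG_old − 1)·V_old/(V_old + V_water)
pts = (1.068 − 1)·1000·21.0/(21.0 + 4.8) = 55.3488
SG_new = 1 + 55.3488/1000

1.0553


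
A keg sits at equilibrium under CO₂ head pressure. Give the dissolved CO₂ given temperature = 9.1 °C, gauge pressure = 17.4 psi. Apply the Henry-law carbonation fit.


vols = (P + 14.695)·(0.01821 + 0.09011·e^(−0.04·T))
vols = (17.4 + 14.695)·(0.01821 + 0.09011·e^(−0.04·9.1))

2.5941 volumes


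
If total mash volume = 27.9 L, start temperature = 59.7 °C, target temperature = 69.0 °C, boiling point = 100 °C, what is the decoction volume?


V_dec = V_total·(T_target − T_start)/(T_boil − T_start)
V_dec = 27.9·(69.0 − 59.7)/(100 − 59.7)

6.4385 L


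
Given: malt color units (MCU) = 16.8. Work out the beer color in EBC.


SRM = 1.4922·MCU^0.6859;  EBC = SRM·1.97
SRM = 1.4922·16.8^0.6859 = 10.3340
EBC = 10.3340·1.97

20.3579 EBC
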